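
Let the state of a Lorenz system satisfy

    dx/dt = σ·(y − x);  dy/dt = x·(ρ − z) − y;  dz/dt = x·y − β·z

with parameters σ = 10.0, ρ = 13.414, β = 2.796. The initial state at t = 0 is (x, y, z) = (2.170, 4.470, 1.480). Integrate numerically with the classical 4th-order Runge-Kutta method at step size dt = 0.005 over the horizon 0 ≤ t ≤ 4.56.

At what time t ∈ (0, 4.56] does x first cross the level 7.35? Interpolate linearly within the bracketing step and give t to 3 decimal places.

t=0.000: state=(2.170, 4.470, 1.480)
step 1 (dt=0.005): k1=(23.000, 21.427, 5.562), k2=(22.961, 22.028, 5.899), k3=(22.977, 22.024, 5.900), k4=(22.952, 22.620, 6.244); state += dt/6·(k1+2k2+2k3+k4)
t=0.005: state=(2.285, 4.580, 1.510)
t=0.010: state=(2.400, 4.696, 1.542)
t=0.015: state=(2.515, 4.818, 1.579)
t=0.175: state=(7.245, 10.947, 6.246)
next step: t=0.180: state=(7.431, 11.149, 6.561) — x has crossed 7.35
linear interpolation between t=0.175 (7.24532) and t=0.180 (7.43084) → t≈0.178

t = 0.178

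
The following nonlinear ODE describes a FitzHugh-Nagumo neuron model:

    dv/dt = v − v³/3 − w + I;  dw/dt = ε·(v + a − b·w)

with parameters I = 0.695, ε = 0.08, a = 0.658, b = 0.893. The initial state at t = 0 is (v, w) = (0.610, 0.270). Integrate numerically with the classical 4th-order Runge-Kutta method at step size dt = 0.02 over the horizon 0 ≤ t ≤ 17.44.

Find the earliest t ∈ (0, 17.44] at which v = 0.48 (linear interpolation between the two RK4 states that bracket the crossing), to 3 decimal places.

t=0.000: state=(0.610, 0.270)
step 1 (dt=0.02): k1=(0.959, 0.082), k2=(0.964, 0.083), k3=(0.965, 0.083), k4=(0.970, 0.084); state += dt/6·(k1+2k2+2k3+k4)
t=0.020: state=(0.629, 0.272)
t=0.040: state=(0.649, 0.273)
t=0.060: state=(0.668, 0.275)
continuing one RK4 step at a time; state shown every 50 steps (Δt=1):
t=1.000: state=(1.549, 0.388)
t=2.000: state=(1.793, 0.545)
t=3.000: state=(1.760, 0.696)
t=4.000: state=(1.696, 0.832)
t=5.000: state=(1.628, 0.954)
t=6.000: state=(1.558, 1.062)
t=7.000: state=(1.487, 1.157)
t=8.000: state=(1.415, 1.240)
t=9.000: state=(1.339, 1.312)
t=10.000: state=(1.258, 1.372)
t=11.000: state=(1.171, 1.422)
t=12.000: state=(1.073, 1.462)
t=13.000: state=(0.956, 1.490)
t=14.000: state=(0.804, 1.507)
t=15.000: state=(0.572, 1.507)
t=15.260: state=(0.486, 1.504)
next step: t=15.280: state=(0.479, 1.504) — v has crossed 0.48
linear interpolation between t=15.260 (0.48622) and t=15.280 (0.47894) → t≈15.277

t = 15.277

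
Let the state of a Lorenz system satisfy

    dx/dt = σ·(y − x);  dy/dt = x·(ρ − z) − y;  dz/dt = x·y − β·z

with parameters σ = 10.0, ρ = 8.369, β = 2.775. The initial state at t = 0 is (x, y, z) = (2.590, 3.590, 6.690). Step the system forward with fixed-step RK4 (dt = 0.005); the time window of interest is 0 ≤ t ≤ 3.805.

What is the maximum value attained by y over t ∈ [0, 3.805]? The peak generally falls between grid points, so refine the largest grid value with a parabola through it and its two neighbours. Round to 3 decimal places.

max y = 5.419

t=0.000: state=(2.590, 3.590, 6.690)
step 1 (dt=0.005): k1=(10.000, 0.759, -9.267), k2=(9.769, 0.859, -9.108), k3=(9.777, 0.857, -9.110), k4=(9.554, 0.957, -8.953); state += dt/6·(k1+2k2+2k3+k4)
t=0.005: state=(2.639, 3.594, 6.644)
t=0.010: state=(2.686, 3.600, 6.600)
t=0.015: state=(2.730, 3.606, 6.558)
continuing one RK4 step at a time; state shown every 40 steps (Δt=0.2):
t=0.200: state=(3.803, 4.306, 5.842)
t=0.400: state=(4.818, 5.271, 6.629)
t=0.600: state=(5.272, 5.217, 8.041)
t=0.800: state=(4.727, 4.338, 8.284)
t=1.000: state=(4.102, 3.921, 7.460)
t=1.200: state=(4.054, 4.170, 6.764)
t=1.400: state=(4.449, 4.687, 6.790)
t=1.600: state=(4.826, 4.926, 7.390)
t=1.800: state=(4.785, 4.658, 7.817)
t=2.000: state=(4.466, 4.315, 7.644)
t=2.200: state=(4.289, 4.274, 7.233)
t=2.400: state=(4.387, 4.485, 7.058)
t=2.600: state=(4.595, 4.683, 7.235)
t=2.800: state=(4.677, 4.665, 7.508)
t=3.000: state=(4.574, 4.498, 7.564)
t=3.200: state=(4.443, 4.400, 7.401)
t=3.400: state=(4.426, 4.450, 7.247)
t=3.600: state=(4.510, 4.560, 7.254)
t=3.800: state=(4.586, 4.604, 7.377)
t=3.805: state=(4.587, 4.604, 7.380)
largest grid value and its neighbours: y(0.485)=5.41790, y(0.490)=5.41866, y(0.495)=5.41851
parabola through these three points peaks at t≈0.492 with y≈5.41871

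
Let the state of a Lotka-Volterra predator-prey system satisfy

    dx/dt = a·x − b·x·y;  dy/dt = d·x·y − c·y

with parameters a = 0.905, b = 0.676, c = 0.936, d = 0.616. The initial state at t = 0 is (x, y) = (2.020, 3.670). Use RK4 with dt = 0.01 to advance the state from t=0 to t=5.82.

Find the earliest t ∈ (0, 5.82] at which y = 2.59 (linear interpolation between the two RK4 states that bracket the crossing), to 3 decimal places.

t=0.000: state=(2.020, 3.670)
step 1 (dt=0.01): k1=(-3.183, 1.132), k2=(-3.166, 1.097), k3=(-3.166, 1.097), k4=(-3.148, 1.063); state += dt/6·(k1+2k2+2k3+k4)
t=0.010: state=(1.988, 3.681)
t=0.020: state=(1.957, 3.691)
t=0.030: state=(1.926, 3.701)
continuing one RK4 step at a time; state shown every 20 steps (Δt=0.2):
t=0.200: state=(1.460, 3.765)
t=0.400: state=(1.059, 3.641)
t=0.600: state=(0.788, 3.379)
t=0.800: state=(0.612, 3.052)
t=1.000: state=(0.496, 2.709)
t=1.060: state=(0.471, 2.607)
next step: t=1.070: state=(0.467, 2.590) — y has crossed 2.59
linear interpolation between t=1.060 (2.60676) and t=1.070 (2.58994) → t≈1.070

t = 1.070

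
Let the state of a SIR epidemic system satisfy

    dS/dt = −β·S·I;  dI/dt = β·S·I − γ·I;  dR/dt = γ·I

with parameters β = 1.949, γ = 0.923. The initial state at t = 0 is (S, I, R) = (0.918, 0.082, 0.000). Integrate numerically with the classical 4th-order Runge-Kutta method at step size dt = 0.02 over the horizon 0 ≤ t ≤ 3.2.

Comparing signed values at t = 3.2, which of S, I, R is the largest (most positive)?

largest component: R

t=0.000: state=(0.918, 0.082, 0.000)
step 1 (dt=0.02): k1=(-0.147, 0.071, 0.076), k2=(-0.148, 0.071, 0.076), k3=(-0.148, 0.071, 0.076), k4=(-0.149, 0.072, 0.077); state += dt/6·(k1+2k2+2k3+k4)
t=0.020: state=(0.915, 0.083, 0.002)
t=0.040: state=(0.912, 0.085, 0.003)
t=0.060: state=(0.909, 0.086, 0.005)
continuing one RK4 step at a time; state shown every 10 steps (Δt=0.2):
t=0.200: state=(0.887, 0.097, 0.016)
t=0.400: state=(0.851, 0.113, 0.036)
t=0.600: state=(0.812, 0.130, 0.058)
t=0.800: state=(0.769, 0.147, 0.084)
t=1.000: state=(0.724, 0.164, 0.113)
t=1.200: state=(0.677, 0.179, 0.144)
t=1.400: state=(0.630, 0.192, 0.178)
t=1.600: state=(0.583, 0.202, 0.215)
t=1.800: state=(0.538, 0.209, 0.253)
t=2.000: state=(0.496, 0.212, 0.292)
t=2.200: state=(0.456, 0.213, 0.331)
t=2.400: state=(0.420, 0.210, 0.370)
t=2.600: state=(0.388, 0.204, 0.408)
t=2.800: state=(0.359, 0.196, 0.445)
t=3.000: state=(0.333, 0.187, 0.481)
t=3.200: state=(0.310, 0.176, 0.514)
compare at T: S=0.310, I=0.176, R=0.514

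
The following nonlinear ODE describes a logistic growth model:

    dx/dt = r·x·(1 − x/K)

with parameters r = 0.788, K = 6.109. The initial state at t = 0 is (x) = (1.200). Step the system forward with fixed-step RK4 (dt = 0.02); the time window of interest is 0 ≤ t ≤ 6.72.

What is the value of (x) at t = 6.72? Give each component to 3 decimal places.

(x) = (5.986)

t=0.000: state=(1.200)
step 1 (dt=0.02): k1=(0.760), k2=(0.763), k3=(0.763), k4=(0.767); state += dt/6·(k1+2k2+2k3+k4)
t=0.020: state=(1.215)
t=0.040: state=(1.231)
t=0.060: state=(1.246)
continuing one RK4 step at a time; state shown every 25 steps (Δt=0.5):
t=0.500: state=(1.625)
t=1.000: state=(2.136)
t=1.500: state=(2.710)
t=2.000: state=(3.309)
t=2.500: state=(3.890)
t=3.000: state=(4.412)
t=3.500: state=(4.851)
t=4.000: state=(5.199)
t=4.500: state=(5.464)
t=5.000: state=(5.659)
t=5.500: state=(5.798)
t=6.000: state=(5.896)
t=6.500: state=(5.964)
t=6.720: state=(5.986)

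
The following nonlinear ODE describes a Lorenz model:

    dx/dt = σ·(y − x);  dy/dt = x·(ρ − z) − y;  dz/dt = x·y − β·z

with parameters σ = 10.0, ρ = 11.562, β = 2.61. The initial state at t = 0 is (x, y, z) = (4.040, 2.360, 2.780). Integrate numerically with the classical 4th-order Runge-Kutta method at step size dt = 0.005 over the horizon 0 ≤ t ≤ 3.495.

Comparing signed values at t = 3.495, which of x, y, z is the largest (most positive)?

largest component: z

t=0.000: state=(4.040, 2.360, 2.780)
step 1 (dt=0.005): k1=(-16.800, 33.119, 2.279), k2=(-15.552, 32.645, 2.496), k3=(-15.595, 32.671, 2.497), k4=(-14.387, 32.222, 2.709); state += dt/6·(k1+2k2+2k3+k4)
t=0.005: state=(3.962, 2.523, 2.792)
t=0.010: state=(3.896, 2.682, 2.807)
t=0.015: state=(3.841, 2.838, 2.824)
continuing one RK4 step at a time; state shown every 40 steps (Δt=0.2):
t=0.200: state=(5.835, 8.040, 5.587)
t=0.400: state=(8.700, 8.062, 14.629)
t=0.600: state=(4.405, 2.243, 13.537)
t=0.800: state=(2.210, 1.981, 8.881)
t=1.000: state=(2.740, 3.435, 6.252)
t=1.200: state=(4.977, 6.477, 6.758)
t=1.400: state=(7.493, 7.890, 11.931)
t=1.600: state=(5.713, 4.126, 13.487)
t=1.800: state=(3.499, 3.033, 10.216)
t=2.000: state=(3.636, 4.154, 7.938)
t=2.200: state=(5.289, 6.307, 8.430)
t=2.400: state=(6.706, 6.794, 11.685)
t=2.600: state=(5.515, 4.561, 12.409)
t=2.800: state=(4.147, 3.861, 10.275)
t=3.000: state=(4.352, 4.787, 8.855)
t=3.200: state=(5.542, 6.162, 9.587)
t=3.400: state=(6.152, 6.023, 11.557)
t=3.495: state=(5.842, 5.356, 11.901)
compare at T: x=5.842, y=5.356, z=11.901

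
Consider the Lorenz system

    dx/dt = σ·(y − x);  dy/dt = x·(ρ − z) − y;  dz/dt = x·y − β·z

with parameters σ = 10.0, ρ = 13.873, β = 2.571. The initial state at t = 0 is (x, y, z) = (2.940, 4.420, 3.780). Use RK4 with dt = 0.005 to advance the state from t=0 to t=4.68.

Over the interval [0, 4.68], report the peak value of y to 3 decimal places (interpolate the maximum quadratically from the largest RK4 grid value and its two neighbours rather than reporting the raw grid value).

t=0.000: state=(2.940, 4.420, 3.780)
step 1 (dt=0.005): k1=(14.800, 25.253, 3.276), k2=(15.061, 25.539, 3.607), k3=(15.062, 25.543, 3.610), k4=(15.324, 25.831, 3.948); state += dt/6·(k1+2k2+2k3+k4)
t=0.005: state=(3.015, 4.548, 3.798)
t=0.010: state=(3.093, 4.678, 3.820)
t=0.015: state=(3.174, 4.812, 3.845)
continuing one RK4 step at a time; state shown every 40 steps (Δt=0.2):
t=0.200: state=(7.918, 10.989, 9.324)
t=0.400: state=(8.547, 5.297, 19.566)
t=0.600: state=(2.579, 1.018, 13.592)
t=0.800: state=(1.577, 1.774, 8.484)
t=1.000: state=(2.918, 4.128, 6.070)
t=1.200: state=(6.737, 9.176, 8.915)
t=1.400: state=(8.739, 7.199, 17.797)
t=1.600: state=(3.991, 2.193, 14.596)
t=1.800: state=(2.593, 2.744, 9.764)
t=2.000: state=(4.067, 5.382, 7.888)
t=2.200: state=(7.428, 8.997, 11.752)
t=2.400: state=(7.352, 5.643, 16.772)
t=2.600: state=(4.011, 3.017, 13.305)
t=2.800: state=(3.620, 4.095, 9.857)
t=3.000: state=(5.563, 6.915, 9.887)
t=3.200: state=(7.624, 7.776, 14.406)
t=3.400: state=(5.822, 4.450, 15.118)
t=3.600: state=(4.115, 3.902, 11.906)
t=3.800: state=(4.785, 5.580, 10.299)
t=4.000: state=(6.671, 7.466, 12.333)
t=4.200: state=(6.732, 5.974, 14.950)
t=4.400: state=(4.969, 4.323, 13.356)
t=4.600: state=(4.663, 4.975, 11.273)
t=4.680: state=(5.030, 5.618, 11.031)
largest grid value and its neighbours: y(0.240)=11.61265, y(0.245)=11.62705, y(0.250)=11.62511
parabola through these three points peaks at t≈0.247 with y≈11.62824

max y = 11.628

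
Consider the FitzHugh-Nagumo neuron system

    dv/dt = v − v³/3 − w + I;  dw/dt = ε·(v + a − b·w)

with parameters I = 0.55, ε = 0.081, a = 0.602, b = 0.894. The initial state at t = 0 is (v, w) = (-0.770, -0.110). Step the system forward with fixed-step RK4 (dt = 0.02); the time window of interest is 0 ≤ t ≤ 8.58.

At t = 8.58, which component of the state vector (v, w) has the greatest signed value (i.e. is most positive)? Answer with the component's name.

largest component: v

t=0.000: state=(-0.770, -0.110)
step 1 (dt=0.02): k1=(0.042, -0.006), k2=(0.042, -0.006), k3=(0.042, -0.006), k4=(0.043, -0.006); state += dt/6·(k1+2k2+2k3+k4)
t=0.020: state=(-0.769, -0.110)
t=0.040: state=(-0.768, -0.110)
t=0.060: state=(-0.767, -0.110)
continuing one RK4 step at a time; state shown every 25 steps (Δt=0.5):
t=0.500: state=(-0.746, -0.112)
t=1.000: state=(-0.715, -0.113)
t=1.500: state=(-0.675, -0.113)
t=2.000: state=(-0.623, -0.111)
t=2.500: state=(-0.554, -0.107)
t=3.000: state=(-0.460, -0.099)
t=3.500: state=(-0.326, -0.087)
t=4.000: state=(-0.125, -0.070)
t=4.500: state=(0.189, -0.042)
t=5.000: state=(0.666, -0.000)
t=5.500: state=(1.245, 0.062)
t=6.000: state=(1.661, 0.142)
t=6.500: state=(1.817, 0.231)
t=7.000: state=(1.842, 0.320)
t=7.500: state=(1.824, 0.405)
t=8.000: state=(1.793, 0.487)
t=8.500: state=(1.759, 0.564)
t=8.580: state=(1.754, 0.576)
compare at T: v=1.754, w=0.576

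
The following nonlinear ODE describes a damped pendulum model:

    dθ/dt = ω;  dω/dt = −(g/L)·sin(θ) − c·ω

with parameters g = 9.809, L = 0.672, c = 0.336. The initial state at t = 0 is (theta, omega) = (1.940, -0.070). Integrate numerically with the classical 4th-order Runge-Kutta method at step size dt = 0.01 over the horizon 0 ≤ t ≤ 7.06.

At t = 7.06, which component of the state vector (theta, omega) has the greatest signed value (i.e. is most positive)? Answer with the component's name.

largest component: omega

t=0.000: state=(1.940, -0.070)
step 1 (dt=0.01): k1=(-0.070, -13.590), k2=(-0.138, -13.569), k3=(-0.138, -13.570), k4=(-0.206, -13.551); state += dt/6·(k1+2k2+2k3+k4)
t=0.010: state=(1.939, -0.206)
t=0.020: state=(1.936, -0.341)
t=0.030: state=(1.932, -0.476)
continuing one RK4 step at a time; state shown every 25 steps (Δt=0.25):
t=0.250: state=(1.500, -3.453)
t=0.500: state=(0.283, -5.816)
t=0.750: state=(-1.032, -4.011)
t=1.000: state=(-1.572, -0.292)
t=1.250: state=(-1.200, 3.187)
t=1.500: state=(-0.105, 5.033)
t=1.750: state=(0.977, 3.072)
t=2.000: state=(1.308, -0.445)
t=2.250: state=(0.790, -3.507)
t=2.500: state=(-0.242, -4.151)
t=2.750: state=(-1.010, -1.657)
t=3.000: state=(-1.016, 1.563)
t=3.250: state=(-0.318, 3.663)
t=3.500: state=(0.564, 2.875)
t=3.750: state=(0.952, 0.103)
t=4.000: state=(0.630, -2.508)
t=4.250: state=(-0.137, -3.167)
t=4.500: state=(-0.735, -1.320)
t=4.750: state=(-0.737, 1.274)
t=5.000: state=(-0.188, 2.799)
t=5.250: state=(0.464, 2.028)
t=5.500: state=(0.704, -0.198)
t=5.750: state=(0.392, -2.109)
t=6.000: state=(-0.200, -2.265)
t=6.250: state=(-0.586, -0.630)
t=6.500: state=(-0.489, 1.333)
t=6.750: state=(-0.018, 2.141)
t=7.000: state=(0.429, 1.180)
t=7.060: state=(0.488, 0.772)
compare at T: theta=0.488, omega=0.772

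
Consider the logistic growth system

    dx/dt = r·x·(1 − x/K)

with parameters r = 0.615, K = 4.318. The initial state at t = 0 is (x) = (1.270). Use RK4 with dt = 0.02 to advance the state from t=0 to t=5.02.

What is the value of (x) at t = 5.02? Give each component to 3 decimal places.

t=0.000: state=(1.270)
step 1 (dt=0.02): k1=(0.551), k2=(0.553), k3=(0.553), k4=(0.554); state += dt/6·(k1+2k2+2k3+k4)
t=0.020: state=(1.281)
t=0.040: state=(1.292)
t=0.060: state=(1.303)
continuing one RK4 step at a time; state shown every 10 steps (Δt=0.2):
t=0.200: state=(1.383)
t=0.400: state=(1.501)
t=0.600: state=(1.624)
t=0.800: state=(1.750)
t=1.000: state=(1.879)
t=1.200: state=(2.011)
t=1.400: state=(2.143)
t=1.600: state=(2.276)
t=1.800: state=(2.408)
t=2.000: state=(2.538)
t=2.200: state=(2.665)
t=2.400: state=(2.788)
t=2.600: state=(2.908)
t=2.800: state=(3.022)
t=3.000: state=(3.131)
t=3.200: state=(3.234)
t=3.400: state=(3.330)
t=3.600: state=(3.421)
t=3.800: state=(3.505)
t=4.000: state=(3.583)
t=4.200: state=(3.655)
t=4.400: state=(3.721)
t=4.600: state=(3.782)
t=4.800: state=(3.837)
t=5.000: state=(3.887)
t=5.020: state=(3.892)

(x) = (3.892)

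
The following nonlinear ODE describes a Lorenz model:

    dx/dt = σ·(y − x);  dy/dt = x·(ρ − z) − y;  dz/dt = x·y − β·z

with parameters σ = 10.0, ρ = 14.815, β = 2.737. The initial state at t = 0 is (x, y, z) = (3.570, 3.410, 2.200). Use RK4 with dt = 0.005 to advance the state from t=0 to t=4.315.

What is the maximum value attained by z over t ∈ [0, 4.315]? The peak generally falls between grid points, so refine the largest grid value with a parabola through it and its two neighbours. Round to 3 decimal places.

t=0.000: state=(3.570, 3.410, 2.200)
step 1 (dt=0.005): k1=(-1.600, 41.626, 6.152), k2=(-0.519, 41.416, 6.468), k3=(-0.552, 41.448, 6.473), k4=(0.500, 41.268, 6.794); state += dt/6·(k1+2k2+2k3+k4)
t=0.005: state=(3.567, 3.617, 2.232)
t=0.010: state=(3.575, 3.823, 2.268)
t=0.015: state=(3.592, 4.028, 2.307)
continuing one RK4 step at a time; state shown every 40 steps (Δt=0.2):
t=0.200: state=(8.530, 12.474, 9.032)
t=0.400: state=(9.053, 4.491, 21.860)
t=0.600: state=(1.796, 0.213, 13.689)
t=0.800: state=(0.785, 0.888, 7.995)
t=1.000: state=(1.664, 2.511, 4.928)
t=1.200: state=(4.952, 7.640, 5.435)
t=1.400: state=(10.535, 11.287, 17.480)
t=1.600: state=(5.127, 1.704, 17.778)
t=1.800: state=(1.810, 1.509, 10.835)
t=2.000: state=(2.541, 3.511, 7.038)
t=2.200: state=(6.048, 8.611, 8.174)
t=2.400: state=(9.635, 9.010, 18.203)
t=2.600: state=(4.750, 2.421, 16.207)
t=2.800: state=(2.774, 2.861, 10.569)
t=3.000: state=(4.390, 5.900, 8.444)
t=3.200: state=(8.178, 9.779, 13.320)
t=3.400: state=(7.327, 5.163, 17.866)
t=3.600: state=(3.911, 3.162, 13.262)
t=3.800: state=(4.156, 5.015, 9.997)
t=4.000: state=(6.863, 8.418, 11.756)
t=4.200: state=(7.920, 6.983, 16.859)
t=4.315: state=(6.271, 4.657, 16.316)
largest grid value and its neighbours: z(0.375)=22.06720, z(0.380)=22.07310, z(0.385)=22.05392
parabola through these three points peaks at t≈0.379 with z≈22.07398

max z = 22.074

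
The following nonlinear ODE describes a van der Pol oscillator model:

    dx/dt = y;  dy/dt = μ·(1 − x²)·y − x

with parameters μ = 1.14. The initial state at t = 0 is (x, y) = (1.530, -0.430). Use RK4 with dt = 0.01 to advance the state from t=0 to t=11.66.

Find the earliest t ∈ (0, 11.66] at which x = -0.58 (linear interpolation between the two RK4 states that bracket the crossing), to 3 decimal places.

t = 1.648

t=0.000: state=(1.530, -0.430)
step 1 (dt=0.01): k1=(-0.430, -0.873), k2=(-0.434, -0.867), k3=(-0.434, -0.867), k4=(-0.439, -0.862); state += dt/6·(k1+2k2+2k3+k4)
t=0.010: state=(1.526, -0.439)
t=0.020: state=(1.521, -0.447)
t=0.030: state=(1.517, -0.456)
continuing one RK4 step at a time; state shown every 50 steps (Δt=0.5):
t=0.500: state=(1.219, -0.807)
t=1.000: state=(0.699, -1.331)
t=1.500: state=(-0.205, -2.374)
t=1.640: state=(-0.559, -2.661)
next step: t=1.650: state=(-0.585, -2.676) — x has crossed -0.58
linear interpolation between t=1.640 (-0.55859) and t=1.650 (-0.58528) → t≈1.648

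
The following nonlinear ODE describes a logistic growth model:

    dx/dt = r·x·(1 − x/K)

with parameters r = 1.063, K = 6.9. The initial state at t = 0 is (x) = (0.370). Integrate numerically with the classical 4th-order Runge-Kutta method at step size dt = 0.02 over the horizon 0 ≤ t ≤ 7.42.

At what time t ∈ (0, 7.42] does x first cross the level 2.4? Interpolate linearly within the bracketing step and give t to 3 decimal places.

t=0.000: state=(0.370)
step 1 (dt=0.02): k1=(0.372), k2=(0.376), k3=(0.376), k4=(0.379); state += dt/6·(k1+2k2+2k3+k4)
t=0.020: state=(0.378)
t=0.040: state=(0.385)
t=0.060: state=(0.393)
continuing one RK4 step at a time; state shown every 25 steps (Δt=0.5):
t=0.500: state=(0.607)
t=1.000: state=(0.972)
t=1.500: state=(1.506)
t=2.000: state=(2.222)
t=2.100: state=(2.385)
next step: t=2.120: state=(2.418) — x has crossed 2.4
linear interpolation between t=2.100 (2.38476) and t=2.120 (2.41805) → t≈2.109

t = 2.109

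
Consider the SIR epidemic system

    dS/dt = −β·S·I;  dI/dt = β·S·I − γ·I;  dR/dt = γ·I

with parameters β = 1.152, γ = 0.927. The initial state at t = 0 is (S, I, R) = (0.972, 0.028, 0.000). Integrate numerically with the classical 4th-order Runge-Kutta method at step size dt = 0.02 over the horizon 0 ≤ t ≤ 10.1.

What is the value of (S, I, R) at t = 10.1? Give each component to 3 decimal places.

(S, I, R) = (0.637, 0.023, 0.340)

t=0.000: state=(0.972, 0.028, 0.000)
step 1 (dt=0.02): k1=(-0.031, 0.005, 0.026), k2=(-0.031, 0.005, 0.026), k3=(-0.031, 0.005, 0.026), k4=(-0.031, 0.005, 0.026); state += dt/6·(k1+2k2+2k3+k4)
t=0.020: state=(0.971, 0.028, 0.001)
t=0.040: state=(0.971, 0.028, 0.001)
t=0.060: state=(0.970, 0.028, 0.002)
continuing one RK4 step at a time; state shown every 25 steps (Δt=0.5):
t=0.500: state=(0.956, 0.031, 0.014)
t=1.000: state=(0.938, 0.033, 0.028)
t=1.500: state=(0.920, 0.036, 0.044)
t=2.000: state=(0.900, 0.038, 0.062)
t=2.500: state=(0.880, 0.040, 0.080)
t=3.000: state=(0.860, 0.041, 0.099)
t=3.500: state=(0.839, 0.043, 0.118)
t=4.000: state=(0.819, 0.043, 0.138)
t=4.500: state=(0.799, 0.043, 0.158)
t=5.000: state=(0.779, 0.043, 0.178)
t=5.500: state=(0.760, 0.042, 0.198)
t=6.000: state=(0.742, 0.041, 0.217)
t=6.500: state=(0.725, 0.039, 0.235)
t=7.000: state=(0.710, 0.037, 0.253)
t=7.500: state=(0.695, 0.035, 0.270)
t=8.000: state=(0.682, 0.033, 0.286)
t=8.500: state=(0.669, 0.030, 0.300)
t=9.000: state=(0.658, 0.028, 0.314)
t=9.500: state=(0.648, 0.026, 0.326)
t=10.000: state=(0.639, 0.023, 0.338)
t=10.100: state=(0.637, 0.023, 0.340)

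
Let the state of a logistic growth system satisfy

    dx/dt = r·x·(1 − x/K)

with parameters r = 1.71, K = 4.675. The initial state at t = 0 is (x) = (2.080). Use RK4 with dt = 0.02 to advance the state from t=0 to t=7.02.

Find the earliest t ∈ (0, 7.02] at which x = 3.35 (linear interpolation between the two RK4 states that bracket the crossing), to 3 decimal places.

t=0.000: state=(2.080)
step 1 (dt=0.02): k1=(1.974), k2=(1.978), k3=(1.978), k4=(1.981); state += dt/6·(k1+2k2+2k3+k4)
t=0.020: state=(2.120)
t=0.040: state=(2.159)
t=0.060: state=(2.199)
continuing one RK4 step at a time; state shown every 25 steps (Δt=0.5):
t=0.500: state=(3.054)
t=0.660: state=(3.331)
next step: t=0.680: state=(3.363) — x has crossed 3.35
linear interpolation between t=0.660 (3.33077) and t=0.680 (3.36328) → t≈0.672

t = 0.672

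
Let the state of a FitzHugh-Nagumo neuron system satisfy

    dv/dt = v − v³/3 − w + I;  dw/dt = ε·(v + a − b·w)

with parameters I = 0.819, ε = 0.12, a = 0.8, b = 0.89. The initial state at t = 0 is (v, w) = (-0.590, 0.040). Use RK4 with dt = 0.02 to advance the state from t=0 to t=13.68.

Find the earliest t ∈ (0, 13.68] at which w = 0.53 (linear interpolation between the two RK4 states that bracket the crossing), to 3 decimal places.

t = 3.560

t=0.000: state=(-0.590, 0.040)
step 1 (dt=0.02): k1=(0.257, 0.021), k2=(0.259, 0.021), k3=(0.259, 0.021), k4=(0.260, 0.022); state += dt/6·(k1+2k2+2k3+k4)
t=0.020: state=(-0.585, 0.040)
t=0.040: state=(-0.580, 0.041)
t=0.060: state=(-0.574, 0.041)
continuing one RK4 step at a time; state shown every 25 steps (Δt=0.5):
t=0.500: state=(-0.439, 0.054)
t=1.000: state=(-0.225, 0.079)
t=1.500: state=(0.100, 0.117)
t=2.000: state=(0.592, 0.177)
t=2.500: state=(1.206, 0.267)
t=3.000: state=(1.655, 0.385)
t=3.500: state=(1.815, 0.514)
t=3.560: state=(1.822, 0.530)
next step: t=3.580: state=(1.824, 0.535) — w has crossed 0.53
linear interpolation between t=3.560 (0.52999) and t=3.580 (0.53515) → t≈3.560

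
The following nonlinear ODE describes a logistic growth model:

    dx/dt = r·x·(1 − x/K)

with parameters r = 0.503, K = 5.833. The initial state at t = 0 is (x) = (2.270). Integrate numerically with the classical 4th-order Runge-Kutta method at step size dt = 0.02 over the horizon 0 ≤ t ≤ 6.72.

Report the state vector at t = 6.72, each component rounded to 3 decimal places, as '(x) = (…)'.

t=0.000: state=(2.270)
step 1 (dt=0.02): k1=(0.697), k2=(0.698), k3=(0.698), k4=(0.699); state += dt/6·(k1+2k2+2k3+k4)
t=0.020: state=(2.284)
t=0.040: state=(2.298)
t=0.060: state=(2.312)
continuing one RK4 step at a time; state shown every 25 steps (Δt=0.5):
t=0.500: state=(2.627)
t=1.000: state=(2.993)
t=1.500: state=(3.356)
t=2.000: state=(3.706)
t=2.500: state=(4.033)
t=3.000: state=(4.330)
t=3.500: state=(4.593)
t=4.000: state=(4.821)
t=4.500: state=(5.015)
t=5.000: state=(5.176)
t=5.500: state=(5.309)
t=6.000: state=(5.417)
t=6.500: state=(5.504)
t=6.720: state=(5.537)

(x) = (5.537)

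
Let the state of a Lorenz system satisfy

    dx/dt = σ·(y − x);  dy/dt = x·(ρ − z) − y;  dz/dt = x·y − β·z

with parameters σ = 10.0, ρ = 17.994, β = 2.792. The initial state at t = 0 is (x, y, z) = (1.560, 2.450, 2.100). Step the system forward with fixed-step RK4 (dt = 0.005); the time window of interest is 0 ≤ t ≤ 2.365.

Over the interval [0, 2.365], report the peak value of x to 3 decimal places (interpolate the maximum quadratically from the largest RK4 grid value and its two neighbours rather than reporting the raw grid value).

max x = 13.563

t=0.000: state=(1.560, 2.450, 2.100)
step 1 (dt=0.005): k1=(8.900, 22.345, -2.041), k2=(9.236, 22.650, -1.884), k3=(9.235, 22.662, -1.882), k4=(9.571, 22.980, -1.720); state += dt/6·(k1+2k2+2k3+k4)
t=0.005: state=(1.606, 2.563, 2.091)
t=0.010: state=(1.656, 2.680, 2.083)
t=0.015: state=(1.709, 2.800, 2.077)
continuing one RK4 step at a time; state shown every 20 steps (Δt=0.1):
t=0.100: state=(3.171, 5.608, 2.405)
t=0.200: state=(6.743, 11.550, 5.551)
t=0.300: state=(12.090, 16.760, 16.800)
t=0.400: state=(12.534, 7.987, 27.994)
t=0.500: state=(5.929, -0.610, 23.670)
t=0.600: state=(1.294, -1.519, 17.552)
t=0.700: state=(-0.409, -1.360, 13.243)
t=0.800: state=(-1.113, -1.732, 10.124)
t=0.900: state=(-1.867, -2.843, 7.952)
t=1.000: state=(-3.243, -5.120, 6.895)
t=1.100: state=(-5.820, -9.157, 8.051)
t=1.200: state=(-9.662, -13.521, 14.115)
t=1.300: state=(-11.705, -10.994, 23.312)
t=1.400: state=(-8.365, -3.497, 24.009)
t=1.500: state=(-4.089, -0.911, 19.145)
t=1.600: state=(-2.090, -1.084, 14.706)
t=1.700: state=(-1.715, -1.844, 11.350)
t=1.800: state=(-2.228, -3.121, 9.001)
t=1.900: state=(-3.576, -5.447, 7.882)
t=2.000: state=(-6.108, -9.321, 9.104)
t=2.100: state=(-9.661, -13.049, 14.963)
t=2.200: state=(-11.254, -10.328, 23.001)
t=2.300: state=(-8.116, -3.736, 23.333)
t=2.365: state=(-5.423, -1.781, 20.502)
largest grid value and its neighbours: x(0.350)=13.54265, x(0.355)=13.56238, x(0.360)=13.55523
parabola through these three points peaks at t≈0.356 with x≈13.56312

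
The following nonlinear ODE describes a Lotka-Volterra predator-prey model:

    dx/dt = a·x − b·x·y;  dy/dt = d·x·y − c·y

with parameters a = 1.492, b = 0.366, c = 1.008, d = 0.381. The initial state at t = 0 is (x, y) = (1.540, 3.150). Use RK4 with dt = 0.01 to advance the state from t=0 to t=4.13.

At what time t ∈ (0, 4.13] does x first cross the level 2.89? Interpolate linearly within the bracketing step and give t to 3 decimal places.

t = 1.201

t=0.000: state=(1.540, 3.150)
step 1 (dt=0.01): k1=(0.522, -1.327), k2=(0.527, -1.321), k3=(0.527, -1.321), k4=(0.531, -1.315); state += dt/6·(k1+2k2+2k3+k4)
t=0.010: state=(1.545, 3.137)
t=0.020: state=(1.551, 3.124)
t=0.030: state=(1.556, 3.111)
continuing one RK4 step at a time; state shown every 20 steps (Δt=0.2):
t=0.200: state=(1.663, 2.908)
t=0.400: state=(1.825, 2.715)
t=0.600: state=(2.028, 2.569)
t=0.800: state=(2.273, 2.473)
t=1.000: state=(2.561, 2.430)
t=1.200: state=(2.889, 2.444)
next step: t=1.210: state=(2.906, 2.446) — x has crossed 2.89
linear interpolation between t=1.200 (2.88852) and t=1.210 (2.90582) → t≈1.201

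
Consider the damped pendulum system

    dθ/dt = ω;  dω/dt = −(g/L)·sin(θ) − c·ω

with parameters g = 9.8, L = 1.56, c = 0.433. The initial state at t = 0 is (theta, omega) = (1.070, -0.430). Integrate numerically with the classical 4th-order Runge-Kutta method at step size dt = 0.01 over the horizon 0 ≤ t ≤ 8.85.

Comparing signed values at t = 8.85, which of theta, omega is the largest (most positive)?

t=0.000: state=(1.070, -0.430)
step 1 (dt=0.01): k1=(-0.430, -5.324), k2=(-0.457, -5.306), k3=(-0.457, -5.306), k4=(-0.483, -5.288); state += dt/6·(k1+2k2+2k3+k4)
t=0.010: state=(1.065, -0.483)
t=0.020: state=(1.060, -0.536)
t=0.030: state=(1.055, -0.588)
continuing one RK4 step at a time; state shown every 50 steps (Δt=0.5):
t=0.500: state=(0.314, -2.233)
t=1.000: state=(-0.651, -1.171)
t=1.500: state=(-0.677, 0.994)
t=2.000: state=(0.083, 1.642)
t=2.500: state=(0.596, 0.207)
t=3.000: state=(0.302, -1.189)
t=3.500: state=(-0.296, -0.899)
t=4.000: state=(-0.420, 0.417)
t=4.500: state=(-0.012, 0.981)
t=5.000: state=(0.331, 0.237)
t=5.500: state=(0.203, -0.649)
t=6.000: state=(-0.148, -0.571)
t=6.500: state=(-0.249, 0.192)
t=7.000: state=(-0.024, 0.573)
t=7.500: state=(0.187, 0.174)
t=8.000: state=(0.127, -0.361)
t=8.500: state=(-0.078, -0.347)
t=8.850: state=(-0.150, -0.047)
compare at T: theta=-0.150, omega=-0.047

largest component: omega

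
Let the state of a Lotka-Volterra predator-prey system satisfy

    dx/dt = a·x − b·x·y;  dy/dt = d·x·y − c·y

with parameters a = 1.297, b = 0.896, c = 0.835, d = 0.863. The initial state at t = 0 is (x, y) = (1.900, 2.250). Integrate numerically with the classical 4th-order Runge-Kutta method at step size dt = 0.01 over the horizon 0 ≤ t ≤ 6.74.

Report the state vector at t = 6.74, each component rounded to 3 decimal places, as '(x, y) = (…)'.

(x, y) = (1.415, 2.714)

t=0.000: state=(1.900, 2.250)
step 1 (dt=0.01): k1=(-1.366, 1.811), k2=(-1.377, 1.805), k3=(-1.376, 1.804), k4=(-1.387, 1.798); state += dt/6·(k1+2k2+2k3+k4)
t=0.010: state=(1.886, 2.268)
t=0.020: state=(1.872, 2.286)
t=0.030: state=(1.858, 2.304)
continuing one RK4 step at a time; state shown every 25 steps (Δt=0.25):
t=0.250: state=(1.515, 2.643)
t=0.500: state=(1.128, 2.850)
t=0.750: state=(0.821, 2.849)
t=1.000: state=(0.609, 2.694)
t=1.250: state=(0.473, 2.454)
t=1.500: state=(0.389, 2.184)
t=1.750: state=(0.340, 1.917)
t=2.000: state=(0.315, 1.669)
t=2.250: state=(0.307, 1.448)
t=2.500: state=(0.314, 1.256)
t=2.750: state=(0.334, 1.093)
t=3.000: state=(0.367, 0.957)
t=3.250: state=(0.415, 0.845)
t=3.500: state=(0.480, 0.755)
t=3.750: state=(0.566, 0.685)
t=4.000: state=(0.675, 0.636)
t=4.250: state=(0.813, 0.605)
t=4.500: state=(0.983, 0.596)
t=4.750: state=(1.188, 0.611)
t=5.000: state=(1.426, 0.657)
t=5.250: state=(1.687, 0.746)
t=5.500: state=(1.944, 0.896)
t=5.750: state=(2.146, 1.132)
t=6.000: state=(2.221, 1.476)
t=6.250: state=(2.103, 1.918)
t=6.500: state=(1.797, 2.377)
t=6.740: state=(1.415, 2.714)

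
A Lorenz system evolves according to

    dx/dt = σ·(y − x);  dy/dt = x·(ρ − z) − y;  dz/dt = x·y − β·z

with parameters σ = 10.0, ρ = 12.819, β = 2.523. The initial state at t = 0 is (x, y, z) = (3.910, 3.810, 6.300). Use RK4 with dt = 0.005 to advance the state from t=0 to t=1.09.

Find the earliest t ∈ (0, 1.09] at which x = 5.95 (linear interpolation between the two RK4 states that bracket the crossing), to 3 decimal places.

t=0.000: state=(3.910, 3.810, 6.300)
step 1 (dt=0.005): k1=(-1.000, 21.679, -0.998), k2=(-0.433, 21.619, -0.789), k3=(-0.449, 21.626, -0.786), k4=(0.104, 21.572, -0.574); state += dt/6·(k1+2k2+2k3+k4)
t=0.005: state=(3.908, 3.918, 6.296)
t=0.010: state=(3.911, 4.026, 6.294)
t=0.015: state=(3.919, 4.133, 6.295)
continuing one RK4 step at a time; state shown every 10 steps (Δt=0.05):
t=0.050: state=(4.099, 4.883, 6.367)
t=0.100: state=(4.640, 5.981, 6.727)
t=0.150: state=(5.405, 7.092, 7.477)
t=0.180: state=(5.929, 7.722, 8.147)
next step: t=0.185: state=(6.019, 7.821, 8.275) — x has crossed 5.95
linear interpolation between t=0.180 (5.92940) and t=0.185 (6.01928) → t≈0.181

t = 0.181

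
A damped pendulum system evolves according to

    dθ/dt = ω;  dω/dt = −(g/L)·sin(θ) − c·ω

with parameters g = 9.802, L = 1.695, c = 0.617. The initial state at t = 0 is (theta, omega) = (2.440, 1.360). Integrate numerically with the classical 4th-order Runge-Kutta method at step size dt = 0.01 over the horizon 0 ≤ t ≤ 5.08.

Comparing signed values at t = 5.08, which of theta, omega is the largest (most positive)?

largest component: omega

t=0.000: state=(2.440, 1.360)
step 1 (dt=0.01): k1=(1.360, -4.572), k2=(1.337, -4.527), k3=(1.337, -4.528), k4=(1.315, -4.484); state += dt/6·(k1+2k2+2k3+k4)
t=0.010: state=(2.453, 1.315)
t=0.020: state=(2.466, 1.270)
t=0.030: state=(2.479, 1.227)
continuing one RK4 step at a time; state shown every 20 steps (Δt=0.2):
t=0.200: state=(2.631, 0.596)
t=0.400: state=(2.692, 0.034)
t=0.600: state=(2.650, -0.456)
t=0.800: state=(2.508, -0.977)
t=1.000: state=(2.252, -1.606)
t=1.200: state=(1.856, -2.373)
t=1.400: state=(1.300, -3.171)
t=1.600: state=(0.607, -3.673)
t=1.800: state=(-0.123, -3.491)
t=2.000: state=(-0.742, -2.616)
t=2.200: state=(-1.148, -1.421)
t=2.400: state=(-1.311, -0.224)
t=2.600: state=(-1.246, 0.849)
t=2.800: state=(-0.984, 1.730)
t=3.000: state=(-0.575, 2.293)
t=3.200: state=(-0.099, 2.380)
t=3.400: state=(0.342, 1.960)
t=3.600: state=(0.662, 1.196)
t=3.800: state=(0.813, 0.313)
t=4.000: state=(0.791, -0.515)
t=4.200: state=(0.619, -1.167)
t=4.400: state=(0.343, -1.536)
t=4.600: state=(0.028, -1.555)
t=4.800: state=(-0.257, -1.242)
t=5.000: state=(-0.454, -0.708)
t=5.080: state=(-0.501, -0.466)
compare at T: theta=-0.501, omega=-0.466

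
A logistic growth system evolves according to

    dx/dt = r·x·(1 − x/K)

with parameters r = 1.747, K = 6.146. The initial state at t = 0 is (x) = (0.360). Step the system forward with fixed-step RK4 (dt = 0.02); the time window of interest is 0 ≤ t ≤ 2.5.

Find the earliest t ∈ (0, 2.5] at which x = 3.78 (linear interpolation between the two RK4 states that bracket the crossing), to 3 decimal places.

t = 1.858

t=0.000: state=(0.360)
step 1 (dt=0.02): k1=(0.592), k2=(0.601), k3=(0.601), k4=(0.611); state += dt/6·(k1+2k2+2k3+k4)
t=0.020: state=(0.372)
t=0.040: state=(0.384)
t=0.060: state=(0.397)
continuing one RK4 step at a time; state shown every 5 steps (Δt=0.1):
t=0.100: state=(0.424)
t=0.200: state=(0.498)
t=0.300: state=(0.584)
t=0.400: state=(0.684)
t=0.500: state=(0.797)
t=0.600: state=(0.926)
t=0.700: state=(1.072)
t=0.800: state=(1.236)
t=0.900: state=(1.417)
t=1.000: state=(1.617)
t=1.100: state=(1.833)
t=1.200: state=(2.066)
t=1.300: state=(2.312)
t=1.400: state=(2.569)
t=1.500: state=(2.833)
t=1.600: state=(3.101)
t=1.700: state=(3.368)
t=1.800: state=(3.631)
t=1.840: state=(3.735)
next step: t=1.860: state=(3.786) — x has crossed 3.78
linear interpolation between t=1.840 (3.73453) and t=1.860 (3.78553) → t≈1.858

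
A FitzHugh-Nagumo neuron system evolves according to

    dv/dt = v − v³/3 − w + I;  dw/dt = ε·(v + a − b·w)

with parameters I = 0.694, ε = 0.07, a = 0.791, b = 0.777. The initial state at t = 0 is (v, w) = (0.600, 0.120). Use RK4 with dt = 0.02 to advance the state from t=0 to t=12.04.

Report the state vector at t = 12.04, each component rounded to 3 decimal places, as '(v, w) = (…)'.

(v, w) = (1.095, 1.475)

t=0.000: state=(0.600, 0.120)
step 1 (dt=0.02): k1=(1.102, 0.091), k2=(1.108, 0.092), k3=(1.108, 0.092), k4=(1.114, 0.092); state += dt/6·(k1+2k2+2k3+k4)
t=0.020: state=(0.622, 0.122)
t=0.040: state=(0.645, 0.124)
t=0.060: state=(0.667, 0.126)
continuing one RK4 step at a time; state shown every 25 steps (Δt=0.5):
t=0.500: state=(1.189, 0.175)
t=1.000: state=(1.642, 0.247)
t=1.500: state=(1.823, 0.328)
t=2.000: state=(1.858, 0.411)
t=2.500: state=(1.845, 0.491)
t=3.000: state=(1.818, 0.568)
t=3.500: state=(1.787, 0.643)
t=4.000: state=(1.755, 0.714)
t=4.500: state=(1.721, 0.782)
t=5.000: state=(1.688, 0.847)
t=5.500: state=(1.653, 0.910)
t=6.000: state=(1.619, 0.969)
t=6.500: state=(1.583, 1.026)
t=7.000: state=(1.547, 1.079)
t=7.500: state=(1.510, 1.131)
t=8.000: state=(1.473, 1.179)
t=8.500: state=(1.434, 1.225)
t=9.000: state=(1.393, 1.268)
t=9.500: state=(1.351, 1.309)
t=10.000: state=(1.307, 1.347)
t=10.500: state=(1.261, 1.382)
t=11.000: state=(1.211, 1.415)
t=11.500: state=(1.158, 1.446)
t=12.000: state=(1.100, 1.473)
t=12.040: state=(1.095, 1.475)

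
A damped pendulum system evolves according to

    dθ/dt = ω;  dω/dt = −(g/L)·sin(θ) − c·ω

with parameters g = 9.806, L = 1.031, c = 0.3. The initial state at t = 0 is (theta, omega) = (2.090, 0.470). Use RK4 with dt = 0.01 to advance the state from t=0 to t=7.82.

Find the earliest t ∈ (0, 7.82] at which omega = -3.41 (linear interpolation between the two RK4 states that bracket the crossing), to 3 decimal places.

t=0.000: state=(2.090, 0.470)
step 1 (dt=0.01): k1=(0.470, -8.399), k2=(0.428, -8.375), k3=(0.428, -8.376), k4=(0.386, -8.353); state += dt/6·(k1+2k2+2k3+k4)
t=0.010: state=(2.094, 0.386)
t=0.020: state=(2.098, 0.303)
t=0.030: state=(2.100, 0.220)
t=0.460: state=(1.431, -3.378)
next step: t=0.470: state=(1.397, -3.461) — omega has crossed -3.41
linear interpolation between t=0.460 (-3.37762) and t=0.470 (-3.46130) → t≈0.464

t = 0.464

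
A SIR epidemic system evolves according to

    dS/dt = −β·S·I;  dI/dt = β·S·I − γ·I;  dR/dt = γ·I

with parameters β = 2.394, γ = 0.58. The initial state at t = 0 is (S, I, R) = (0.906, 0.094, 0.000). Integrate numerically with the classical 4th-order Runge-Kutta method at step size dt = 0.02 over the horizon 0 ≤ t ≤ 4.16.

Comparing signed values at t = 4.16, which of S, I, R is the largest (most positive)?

t=0.000: state=(0.906, 0.094, 0.000)
step 1 (dt=0.02): k1=(-0.204, 0.149, 0.055), k2=(-0.207, 0.151, 0.055), k3=(-0.207, 0.151, 0.055), k4=(-0.209, 0.153, 0.056); state += dt/6·(k1+2k2+2k3+k4)
t=0.020: state=(0.902, 0.097, 0.001)
t=0.040: state=(0.898, 0.100, 0.002)
t=0.060: state=(0.893, 0.103, 0.003)
continuing one RK4 step at a time; state shown every 10 steps (Δt=0.2):
t=0.200: state=(0.859, 0.128, 0.013)
t=0.400: state=(0.801, 0.169, 0.030)
t=0.600: state=(0.730, 0.218, 0.052)
t=0.800: state=(0.650, 0.270, 0.081)
t=1.000: state=(0.564, 0.321, 0.115)
t=1.200: state=(0.478, 0.367, 0.155)
t=1.400: state=(0.397, 0.403, 0.200)
t=1.600: state=(0.326, 0.426, 0.248)
t=1.800: state=(0.265, 0.437, 0.298)
t=2.000: state=(0.215, 0.436, 0.349)
t=2.200: state=(0.174, 0.426, 0.399)
t=2.400: state=(0.143, 0.410, 0.448)
t=2.600: state=(0.118, 0.388, 0.494)
t=2.800: state=(0.099, 0.364, 0.538)
t=3.000: state=(0.083, 0.338, 0.578)
t=3.200: state=(0.071, 0.313, 0.616)
t=3.400: state=(0.062, 0.287, 0.651)
t=3.600: state=(0.054, 0.263, 0.683)
t=3.800: state=(0.048, 0.240, 0.712)
t=4.000: state=(0.043, 0.218, 0.739)
t=4.160: state=(0.040, 0.202, 0.758)
compare at T: S=0.040, I=0.202, R=0.758

largest component: R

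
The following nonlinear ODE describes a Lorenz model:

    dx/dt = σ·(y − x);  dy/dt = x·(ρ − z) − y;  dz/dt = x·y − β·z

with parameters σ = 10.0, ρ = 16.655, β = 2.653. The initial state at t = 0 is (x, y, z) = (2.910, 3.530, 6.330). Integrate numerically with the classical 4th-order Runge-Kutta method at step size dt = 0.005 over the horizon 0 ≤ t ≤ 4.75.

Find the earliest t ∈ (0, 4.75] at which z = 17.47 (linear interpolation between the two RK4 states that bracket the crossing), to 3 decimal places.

t=0.000: state=(2.910, 3.530, 6.330)
step 1 (dt=0.005): k1=(6.200, 26.516, -6.521), k2=(6.708, 26.657, -6.229), k3=(6.699, 26.668, -6.226), k4=(7.198, 26.820, -5.928); state += dt/6·(k1+2k2+2k3+k4)
t=0.005: state=(2.944, 3.663, 6.299)
t=0.010: state=(2.982, 3.798, 6.271)
t=0.015: state=(3.025, 3.935, 6.246)
continuing one RK4 step at a time; state shown every 40 steps (Δt=0.2):
t=0.200: state=(7.386, 10.923, 9.618)
t=0.300: state=(10.579, 12.630, 17.359)
next step: t=0.305: state=(10.676, 12.518, 17.794) — z has crossed 17.47
linear interpolation between t=0.300 (17.35904) and t=0.305 (17.79419) → t≈0.301

t = 0.301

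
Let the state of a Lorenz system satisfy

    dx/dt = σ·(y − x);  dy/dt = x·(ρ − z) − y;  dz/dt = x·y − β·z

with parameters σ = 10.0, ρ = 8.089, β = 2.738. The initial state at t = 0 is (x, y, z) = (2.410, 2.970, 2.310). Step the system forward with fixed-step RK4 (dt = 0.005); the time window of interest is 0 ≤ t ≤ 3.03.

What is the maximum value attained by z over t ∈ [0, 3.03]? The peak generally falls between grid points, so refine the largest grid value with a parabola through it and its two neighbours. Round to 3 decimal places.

max z = 9.915

t=0.000: state=(2.410, 2.970, 2.310)
step 1 (dt=0.005): k1=(5.600, 10.957, 0.833), k2=(5.734, 11.006, 0.935), k3=(5.732, 11.007, 0.936), k4=(5.864, 11.057, 1.039); state += dt/6·(k1+2k2+2k3+k4)
t=0.005: state=(2.439, 3.025, 2.315)
t=0.010: state=(2.469, 3.081, 2.320)
t=0.015: state=(2.500, 3.137, 2.327)
continuing one RK4 step at a time; state shown every 20 steps (Δt=0.1):
t=0.100: state=(3.197, 4.179, 2.637)
t=0.200: state=(4.324, 5.561, 3.629)
t=0.300: state=(5.559, 6.708, 5.474)
t=0.400: state=(6.415, 6.873, 7.827)
t=0.500: state=(6.352, 5.774, 9.565)
t=0.600: state=(5.415, 4.244, 9.850)
t=0.700: state=(4.252, 3.190, 9.026)
t=0.800: state=(3.394, 2.758, 7.829)
t=0.900: state=(2.971, 2.746, 6.702)
t=1.000: state=(2.910, 2.999, 5.825)
t=1.100: state=(3.123, 3.449, 5.276)
t=1.200: state=(3.543, 4.048, 5.106)
t=1.300: state=(4.107, 4.713, 5.359)
t=1.400: state=(4.709, 5.279, 6.023)
t=1.500: state=(5.184, 5.532, 6.952)
t=1.600: state=(5.357, 5.344, 7.825)
t=1.700: state=(5.168, 4.825, 8.305)
t=1.800: state=(4.736, 4.252, 8.276)
t=1.900: state=(4.268, 3.844, 7.873)
t=2.000: state=(3.924, 3.669, 7.318)
t=2.100: state=(3.765, 3.700, 6.793)
t=2.200: state=(3.786, 3.886, 6.412)
t=2.300: state=(3.951, 4.172, 6.238)
t=2.400: state=(4.208, 4.489, 6.293)
t=2.500: state=(4.489, 4.756, 6.553)
t=2.600: state=(4.717, 4.894, 6.939)
t=2.700: state=(4.825, 4.859, 7.324)
t=2.800: state=(4.787, 4.681, 7.582)
t=2.900: state=(4.632, 4.441, 7.645)
t=3.000: state=(4.430, 4.230, 7.527)
t=3.030: state=(4.372, 4.182, 7.467)
largest grid value and its neighbours: z(0.565)=9.91413, z(0.570)=9.91473, z(0.575)=9.91191
parabola through these three points peaks at t≈0.568 with z≈9.91491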